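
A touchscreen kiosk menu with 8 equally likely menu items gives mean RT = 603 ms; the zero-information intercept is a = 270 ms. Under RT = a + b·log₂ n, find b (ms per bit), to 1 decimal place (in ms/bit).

8 alternatives carry log₂ 8 = 3 bits; the choice cost is 603 − 270 = 333 ms, so b = 333/3 = 111.000 ms/bit.

111.0 ms/bit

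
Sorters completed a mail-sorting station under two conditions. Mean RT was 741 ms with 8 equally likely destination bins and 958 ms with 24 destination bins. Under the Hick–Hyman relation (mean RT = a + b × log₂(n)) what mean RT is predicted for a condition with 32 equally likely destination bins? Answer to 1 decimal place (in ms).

1014.8 ms

RT is linear in log₂ n, so two points fix the line:
  b = (958 − 741) / (log₂ 24 − log₂ 8) = 217 / (4.5850 − 3) = 136.912 ms/bit
  a = 741 − 136.912 × 3 = 330.265 ms
Then RT(32) = 330.265 + 136.912 × log₂ 32 = 330.265 + 136.912 × 5 ≈ 1014.824 ms.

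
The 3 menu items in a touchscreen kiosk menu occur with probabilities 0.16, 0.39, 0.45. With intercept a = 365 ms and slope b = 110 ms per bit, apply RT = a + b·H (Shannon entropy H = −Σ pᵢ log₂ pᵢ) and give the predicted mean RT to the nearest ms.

527 ms

Entropy contributions −pᵢ log₂ pᵢ: 0.4230, 0.5298, 0.5184; sum H = 1.4712 bits.
RT = a + bH = 365 + 110·1.4712 = 526.83 ms.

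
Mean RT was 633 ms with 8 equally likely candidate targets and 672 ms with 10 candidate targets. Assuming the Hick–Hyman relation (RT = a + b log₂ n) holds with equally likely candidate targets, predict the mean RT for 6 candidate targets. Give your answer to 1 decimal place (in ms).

582.7 ms

Solve the two-equation system in a and b:
  b = (672 − 633) / (log₂ 10 − log₂ 8) = 39 / (3.3219 − 3) = 121.145 ms/bit
  a = 633 − 121.145 × 3 = 269.565 ms
Then RT(6) = 269.565 + 121.145 × log₂ 6 = 269.565 + 121.145 × 2.5850 ≈ 582.720 ms.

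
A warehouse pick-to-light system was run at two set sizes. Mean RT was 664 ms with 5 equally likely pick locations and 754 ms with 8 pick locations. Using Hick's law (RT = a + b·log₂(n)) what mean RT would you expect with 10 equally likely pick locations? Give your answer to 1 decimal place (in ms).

RT is linear in log₂ n, so two points fix the line:
  b = (754 − 664) / (log₂ 8 − log₂ 5) = 90 / (3 − 2.3219) = 132.729 ms/bit
  a = 664 − 132.729 × 2.3219 = 355.812 ms
Then RT(10) = 355.812 + 132.729 × log₂ 10 = 355.812 + 132.729 × 3.3219 ≈ 796.729 ms.

796.7 ms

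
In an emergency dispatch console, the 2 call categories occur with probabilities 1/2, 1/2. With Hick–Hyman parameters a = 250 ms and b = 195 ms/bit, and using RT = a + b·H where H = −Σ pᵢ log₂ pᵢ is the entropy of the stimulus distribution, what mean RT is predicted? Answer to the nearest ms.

445 ms

H = −Σ pᵢ log₂ pᵢ = 0.5·1 + 0.5·1 = 1.000 bits.
RT = 250 + 195 × 1.000 = 445.00 ms.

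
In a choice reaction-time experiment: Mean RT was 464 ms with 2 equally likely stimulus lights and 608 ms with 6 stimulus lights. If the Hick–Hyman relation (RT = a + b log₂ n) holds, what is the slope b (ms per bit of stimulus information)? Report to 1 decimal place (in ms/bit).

The slope on a log₂ axis is (608 − 464) / (2.5850 − 1) = 90.854 ms/bit.

90.9 ms/bit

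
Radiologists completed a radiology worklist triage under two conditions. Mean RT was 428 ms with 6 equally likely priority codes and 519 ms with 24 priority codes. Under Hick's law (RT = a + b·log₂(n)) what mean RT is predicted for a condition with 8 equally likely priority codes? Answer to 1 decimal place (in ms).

446.9 ms

Solve the two-equation system in a and b:
  b = (519 − 428) / (log₂ 24 − log₂ 6) = 91 / (4.5850 − 2.5850) = 45.500 ms/bit
  a = 428 − 45.500 × 2.5850 = 310.384 ms
Then RT(8) = 310.384 + 45.500 × log₂ 8 = 310.384 + 45.500 × 3 ≈ 446.884 ms.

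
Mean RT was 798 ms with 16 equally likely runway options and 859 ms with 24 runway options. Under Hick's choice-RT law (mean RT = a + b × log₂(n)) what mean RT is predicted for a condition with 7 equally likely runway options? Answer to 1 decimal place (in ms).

673.6 ms

With log₂ n on the abscissa the relation is linear; from the two conditions:
  b = (859 − 798) / (log₂ 24 − log₂ 16) = 61 / (4.5850 − 4) = 104.280 ms/bit
  a = 798 − 104.280 × 4 = 380.879 ms
Then RT(7) = 380.879 + 104.280 × log₂ 7 = 380.879 + 104.280 × 2.8074 ≈ 673.631 ms.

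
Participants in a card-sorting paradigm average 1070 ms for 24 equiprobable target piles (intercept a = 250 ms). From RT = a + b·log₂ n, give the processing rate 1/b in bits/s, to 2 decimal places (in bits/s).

b = (1070 − 250)/log₂ 24 = 820/4.5850 = 178.846 ms per bit = 0.17885 s/bit; the reciprocal is 5.591 bits/s.

5.59 bits/s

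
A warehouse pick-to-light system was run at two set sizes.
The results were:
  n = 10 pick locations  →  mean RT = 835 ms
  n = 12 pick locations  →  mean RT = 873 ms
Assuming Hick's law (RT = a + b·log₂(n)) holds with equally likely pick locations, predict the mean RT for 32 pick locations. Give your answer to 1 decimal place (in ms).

With log₂ n on the abscissa the relation is linear; from the two conditions:
  b = (873 − 835) / (log₂ 12 − log₂ 10) = 38 / (3.5850 − 3.3219) = 144.468 ms/bit
  a = 835 − 144.468 × 3.3219 = 355.088 ms
Then RT(32) = 355.088 + 144.468 × log₂ 32 = 355.088 + 144.468 × 5 ≈ 1077.427 ms.

1077.4 ms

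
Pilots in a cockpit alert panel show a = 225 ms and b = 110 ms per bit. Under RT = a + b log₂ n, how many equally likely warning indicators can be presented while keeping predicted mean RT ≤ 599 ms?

Set 225 + 110·log₂ n ≤ 599 → log₂ n ≤ (599 − 225)/110 = 3.4000.
So n ≤ 2^3.4000 = 10.556; the largest integer n is 10.

10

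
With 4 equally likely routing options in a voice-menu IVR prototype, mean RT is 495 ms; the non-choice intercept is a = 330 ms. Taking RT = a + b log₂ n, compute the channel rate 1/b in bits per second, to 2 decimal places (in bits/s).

b = (495 − 330)/log₂ 4 = 165/2 = 82.500 ms per bit = 0.08250 s/bit; the reciprocal is 12.121 bits/s.

12.12 bits/s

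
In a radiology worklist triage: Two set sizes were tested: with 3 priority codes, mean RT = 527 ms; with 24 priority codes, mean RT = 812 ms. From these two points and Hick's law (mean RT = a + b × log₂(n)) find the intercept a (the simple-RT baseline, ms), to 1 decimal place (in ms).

376.4 ms

Slope: b = (812 − 527) / (log₂ 24 − log₂ 3) = 285/3.0000 = 95.000 ms/bit.
Intercept: a = 527 − 95.000·log₂(3) = 376.429 ms.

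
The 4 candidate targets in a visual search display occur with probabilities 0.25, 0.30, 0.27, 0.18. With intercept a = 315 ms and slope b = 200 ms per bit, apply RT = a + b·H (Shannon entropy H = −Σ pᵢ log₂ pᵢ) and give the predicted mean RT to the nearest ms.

Entropy contributions −pᵢ log₂ pᵢ: 0.5000, 0.5211, 0.5100, 0.4453; sum H = 1.9764 bits.
RT = a + bH = 315 + 200·1.9764 = 710.28 ms.

710 ms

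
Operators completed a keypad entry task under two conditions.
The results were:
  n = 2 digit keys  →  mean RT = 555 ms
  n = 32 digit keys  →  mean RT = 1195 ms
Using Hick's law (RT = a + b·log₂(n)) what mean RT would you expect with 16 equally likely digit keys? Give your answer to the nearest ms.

1035 ms

Solve the two-equation system in a and b:
  b = (1195 − 555) / (log₂ 32 − log₂ 2) = 640 / (5 − 1) = 160 ms/bit
  a = 555 − 160 × 1 = 395 ms
Then RT(16) = 395 + 160 × log₂ 16 = 395 + 160 × 4 ≈ 1035.000 ms.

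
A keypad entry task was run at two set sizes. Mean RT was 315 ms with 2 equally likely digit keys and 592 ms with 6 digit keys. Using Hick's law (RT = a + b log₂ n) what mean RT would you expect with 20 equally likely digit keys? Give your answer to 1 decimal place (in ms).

895.6 ms

Solve the two-equation system in a and b:
  b = (592 − 315) / (log₂ 6 − log₂ 2) = 277 / (2.5850 − 1) = 174.768 ms/bit
  a = 315 − 174.768 × 1 = 140.232 ms
Then RT(20) = 140.232 + 174.768 × log₂ 20 = 140.232 + 174.768 × 4.3219 ≈ 895.565 ms.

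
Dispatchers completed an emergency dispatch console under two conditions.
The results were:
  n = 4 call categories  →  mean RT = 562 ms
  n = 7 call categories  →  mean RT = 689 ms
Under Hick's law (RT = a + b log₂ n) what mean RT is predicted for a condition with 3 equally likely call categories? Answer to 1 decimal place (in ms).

With log₂ n on the abscissa the relation is linear; from the two conditions:
  b = (689 − 562) / (log₂ 7 − log₂ 4) = 127 / (2.8074 − 2) = 157.304 ms/bit
  a = 562 − 157.304 × 2 = 247.392 ms
Then RT(3) = 247.392 + 157.304 × log₂ 3 = 247.392 + 157.304 × 1.5850 ≈ 496.713 ms.

496.7 ms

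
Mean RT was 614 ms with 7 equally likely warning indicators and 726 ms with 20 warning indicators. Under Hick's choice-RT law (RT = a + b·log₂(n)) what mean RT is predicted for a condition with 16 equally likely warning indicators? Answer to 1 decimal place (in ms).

702.2 ms

With log₂ n on the abscissa the relation is linear; from the two conditions:
  b = (726 − 614) / (log₂ 20 − log₂ 7) = 112 / (4.3219 − 2.8074) = 73.948 ms/bit
  a = 614 − 73.948 × 2.8074 = 406.401 ms
Then RT(16) = 406.401 + 73.948 × log₂ 16 = 406.401 + 73.948 × 4 ≈ 702.194 ms.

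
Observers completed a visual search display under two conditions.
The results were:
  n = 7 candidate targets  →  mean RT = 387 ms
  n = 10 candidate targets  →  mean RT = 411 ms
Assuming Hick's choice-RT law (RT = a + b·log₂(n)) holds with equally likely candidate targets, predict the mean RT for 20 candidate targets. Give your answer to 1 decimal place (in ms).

RT is linear in log₂ n, so two points fix the line:
  b = (411 − 387) / (log₂ 10 − log₂ 7) = 24 / (3.3219 − 2.8074) = 46.641 ms/bit
  a = 387 − 46.641 × 2.8074 = 256.063 ms
Then RT(20) = 256.063 + 46.641 × log₂ 20 = 256.063 + 46.641 × 4.3219 ≈ 457.641 ms.

457.6 ms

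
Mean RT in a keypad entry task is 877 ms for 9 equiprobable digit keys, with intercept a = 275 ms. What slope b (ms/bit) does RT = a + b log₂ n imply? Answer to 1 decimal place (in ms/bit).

189.9 ms/bit

b = (877 − 275) / log₂(9) = 602 / 3.1699 = 189.910 ms/bit.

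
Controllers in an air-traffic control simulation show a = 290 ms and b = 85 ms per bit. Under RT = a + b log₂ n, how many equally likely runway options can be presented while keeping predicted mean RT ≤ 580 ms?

85·log₂ n ≤ 580 − 290 = 290, giving log₂ n ≤ 3.4118 and n ≤ 10.642. The largest whole number is 10.

10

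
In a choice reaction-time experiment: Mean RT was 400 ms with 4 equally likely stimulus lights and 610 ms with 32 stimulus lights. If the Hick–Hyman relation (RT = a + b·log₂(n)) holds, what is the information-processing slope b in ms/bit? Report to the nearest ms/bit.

The slope on a log₂ axis is (610 − 400) / (5 − 2) = 70 ms/bit.

70 ms/bit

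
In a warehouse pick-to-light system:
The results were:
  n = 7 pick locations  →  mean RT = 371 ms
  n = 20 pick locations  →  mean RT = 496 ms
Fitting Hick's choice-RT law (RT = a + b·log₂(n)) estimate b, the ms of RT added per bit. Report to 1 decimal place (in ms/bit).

b = (RT₂ − RT₁)/(log₂ n₂ − log₂ n₁) = (496 − 371)/(4.3219 − 2.8074) = 82.532 ms/bit.

82.5 ms/bit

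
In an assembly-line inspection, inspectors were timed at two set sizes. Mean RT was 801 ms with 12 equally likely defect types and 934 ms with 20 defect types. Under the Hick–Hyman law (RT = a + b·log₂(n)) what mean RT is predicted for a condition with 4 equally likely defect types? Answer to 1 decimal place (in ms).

515.0 ms

With log₂ n on the abscissa the relation is linear; from the two conditions:
  b = (934 − 801) / (log₂ 20 − log₂ 12) = 133 / (4.3219 − 3.5850) = 180.470 ms/bit
  a = 801 − 180.470 × 3.5850 = 154.023 ms
Then RT(4) = 154.023 + 180.470 × log₂ 4 = 154.023 + 180.470 × 2 ≈ 514.962 ms.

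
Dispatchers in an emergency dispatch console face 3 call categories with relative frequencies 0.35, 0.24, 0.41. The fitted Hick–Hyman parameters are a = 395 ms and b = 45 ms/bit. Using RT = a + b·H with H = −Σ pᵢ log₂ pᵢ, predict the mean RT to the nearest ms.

465 ms

Entropy contributions −pᵢ log₂ pᵢ: 0.5301, 0.4941, 0.5274; sum H = 1.5516 bits.
RT = a + bH = 395 + 45·1.5516 = 464.82 ms.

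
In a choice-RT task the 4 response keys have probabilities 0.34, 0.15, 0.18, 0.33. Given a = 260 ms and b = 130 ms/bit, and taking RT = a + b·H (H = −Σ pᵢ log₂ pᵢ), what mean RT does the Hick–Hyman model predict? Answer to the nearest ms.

H = 0.34·log₂(1/0.34) + 0.15·log₂(1/0.15) + 0.18·log₂(1/0.18) + 0.33·log₂(1/0.33) = 1.9128 bits.
RT = 260 + 130 × 1.9128 = 508.67 ms.

509 ms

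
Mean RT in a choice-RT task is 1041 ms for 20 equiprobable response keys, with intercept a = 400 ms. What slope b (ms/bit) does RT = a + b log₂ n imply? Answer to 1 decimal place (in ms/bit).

b = (1041 − 400) / log₂(20) = 641 / 4.3219 = 148.313 ms/bit.

148.3 ms/bit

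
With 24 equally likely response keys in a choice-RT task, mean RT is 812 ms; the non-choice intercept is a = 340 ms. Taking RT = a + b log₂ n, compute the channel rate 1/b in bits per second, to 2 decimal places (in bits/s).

9.71 bits/s

b = (812 − 340)/log₂ 24 = 472/4.5850 = 102.945 ms per bit = 0.10295 s/bit; the reciprocal is 9.714 bits/s.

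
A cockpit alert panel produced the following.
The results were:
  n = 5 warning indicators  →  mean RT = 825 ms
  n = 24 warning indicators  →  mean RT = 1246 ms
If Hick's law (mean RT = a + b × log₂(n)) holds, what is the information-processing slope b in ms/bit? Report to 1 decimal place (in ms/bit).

186.0 ms/bit

The slope on a log₂ axis is (1246 − 825) / (4.5850 − 2.3219) = 186.033 ms/bit.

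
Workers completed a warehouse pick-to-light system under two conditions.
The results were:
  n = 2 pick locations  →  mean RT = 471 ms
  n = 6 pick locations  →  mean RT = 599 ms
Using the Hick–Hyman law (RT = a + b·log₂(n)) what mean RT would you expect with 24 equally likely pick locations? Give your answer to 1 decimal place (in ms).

Solve the two-equation system in a and b:
  b = (599 − 471) / (log₂ 6 − log₂ 2) = 128 / (2.5850 − 1) = 80.759 ms/bit
  a = 471 − 80.759 × 1 = 390.241 ms
Then RT(24) = 390.241 + 80.759 × log₂ 24 = 390.241 + 80.759 × 4.5850 ≈ 760.518 ms.

760.5 ms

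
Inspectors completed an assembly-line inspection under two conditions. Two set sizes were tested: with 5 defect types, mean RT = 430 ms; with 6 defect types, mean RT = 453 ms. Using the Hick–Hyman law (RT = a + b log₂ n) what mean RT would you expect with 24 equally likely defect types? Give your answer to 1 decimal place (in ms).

627.9 ms

Fit slope and intercept:
  b = (453 − 430) / (log₂ 6 − log₂ 5) = 23 / (2.5850 − 2.3219) = 87.441 ms/bit
  a = 430 − 87.441 × 2.3219 = 226.968 ms
Then RT(24) = 226.968 + 87.441 × log₂ 24 = 226.968 + 87.441 × 4.5850 ≈ 627.882 ms.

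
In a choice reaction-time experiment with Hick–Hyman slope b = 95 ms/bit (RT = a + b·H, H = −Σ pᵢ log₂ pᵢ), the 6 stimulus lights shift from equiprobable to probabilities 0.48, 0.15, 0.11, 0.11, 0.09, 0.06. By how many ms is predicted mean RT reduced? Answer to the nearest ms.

The RT saving is b·ΔH. Equiprobable H₀ = log₂(6) = 2.5850 bits; with the given probabilities H = 2.1756 bits.
b·(H₀ − H) = 95 × (2.5850 − 2.1756) = 38.89 ms.

39 ms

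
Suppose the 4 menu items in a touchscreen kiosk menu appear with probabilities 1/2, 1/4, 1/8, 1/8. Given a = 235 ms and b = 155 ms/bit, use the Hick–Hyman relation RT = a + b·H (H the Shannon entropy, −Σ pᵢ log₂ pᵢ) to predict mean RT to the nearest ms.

H = −Σ pᵢ log₂ pᵢ = 0.5·1 + 0.25·2 + 0.125·3 + 0.125·3 = 1.750 bits.
RT = 235 + 155 × 1.750 = 506.25 ms.

506 ms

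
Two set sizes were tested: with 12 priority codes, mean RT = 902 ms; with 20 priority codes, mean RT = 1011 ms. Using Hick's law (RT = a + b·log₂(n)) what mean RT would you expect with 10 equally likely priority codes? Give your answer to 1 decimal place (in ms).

Fit slope and intercept:
  b = (1011 − 902) / (log₂ 20 − log₂ 12) = 109 / (4.3219 − 3.5850) = 147.904 ms/bit
  a = 902 − 147.904 × 3.5850 = 371.770 ms
Then RT(10) = 371.770 + 147.904 × log₂ 10 = 371.770 + 147.904 × 3.3219 ≈ 863.096 ms.

863.1 ms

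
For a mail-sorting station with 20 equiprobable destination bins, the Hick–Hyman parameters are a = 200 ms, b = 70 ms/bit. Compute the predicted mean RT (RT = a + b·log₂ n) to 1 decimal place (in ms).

log₂(20) = 4.3219 bits, so RT = 200 + 70 × 4.3219 ≈ 502.535 ms.

502.5 ms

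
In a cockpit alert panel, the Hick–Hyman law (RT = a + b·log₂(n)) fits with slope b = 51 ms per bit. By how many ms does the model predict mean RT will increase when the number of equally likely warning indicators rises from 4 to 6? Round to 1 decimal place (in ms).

29.8 ms

Only the slope matters, since a is common to both: ΔRT = b·log₂(n₂/n₁).
log₂(6) − log₂(4) = 2.5850 − 2 = 0.5850.
ΔRT = 51 × 0.5850 = 29.833 ms.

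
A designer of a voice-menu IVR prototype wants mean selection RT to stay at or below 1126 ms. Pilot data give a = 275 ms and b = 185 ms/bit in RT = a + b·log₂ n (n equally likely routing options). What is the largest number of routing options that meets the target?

24

Set 275 + 185·log₂ n ≤ 1126 → log₂ n ≤ (1126 − 275)/185 = 4.6000.
So n ≤ 2^4.6000 = 24.251; the largest integer n is 24.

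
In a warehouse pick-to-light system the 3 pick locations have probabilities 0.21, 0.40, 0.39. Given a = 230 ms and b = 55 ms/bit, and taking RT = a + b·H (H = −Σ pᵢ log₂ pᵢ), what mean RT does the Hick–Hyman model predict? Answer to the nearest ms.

Entropy contributions −pᵢ log₂ pᵢ: 0.4728, 0.5288, 0.5298; sum H = 1.5314 bits.
RT = a + bH = 230 + 55·1.5314 = 314.23 ms.

314 ms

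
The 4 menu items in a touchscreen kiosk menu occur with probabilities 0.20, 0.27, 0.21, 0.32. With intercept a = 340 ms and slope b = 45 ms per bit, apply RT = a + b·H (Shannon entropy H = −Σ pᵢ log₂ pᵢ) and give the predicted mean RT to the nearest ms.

H = 0.20·log₂(1/0.20) + 0.27·log₂(1/0.27) + 0.21·log₂(1/0.21) + 0.32·log₂(1/0.32) = 1.9733 bits.
RT = 340 + 45 × 1.9733 = 428.80 ms.

429 ms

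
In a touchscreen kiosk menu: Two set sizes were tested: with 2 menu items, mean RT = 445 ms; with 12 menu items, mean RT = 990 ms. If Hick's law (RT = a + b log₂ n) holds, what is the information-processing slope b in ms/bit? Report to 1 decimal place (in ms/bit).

210.8 ms/bit

b = (RT₂ − RT₁)/(log₂ n₂ − log₂ n₁) = (990 − 445)/(3.5850 − 1) = 210.835 ms/bit.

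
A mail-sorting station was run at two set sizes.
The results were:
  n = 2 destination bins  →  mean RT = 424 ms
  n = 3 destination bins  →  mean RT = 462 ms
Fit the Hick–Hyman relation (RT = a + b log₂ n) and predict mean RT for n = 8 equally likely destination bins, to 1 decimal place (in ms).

553.9 ms

Solve the two-equation system in a and b:
  b = (462 − 424) / (log₂ 3 − log₂ 2) = 38 / (1.5850 − 1) = 64.961 ms/bit
  a = 424 − 64.961 × 1 = 359.039 ms
Then RT(8) = 359.039 + 64.961 × log₂ 8 = 359.039 + 64.961 × 3 ≈ 553.923 ms.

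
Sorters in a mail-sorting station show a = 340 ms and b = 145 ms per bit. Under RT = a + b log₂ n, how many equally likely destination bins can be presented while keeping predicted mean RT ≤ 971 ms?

20

Set 340 + 145·log₂ n ≤ 971 → log₂ n ≤ (971 − 340)/145 = 4.3517.
So n ≤ 2^4.3517 = 20.417; the largest integer n is 20.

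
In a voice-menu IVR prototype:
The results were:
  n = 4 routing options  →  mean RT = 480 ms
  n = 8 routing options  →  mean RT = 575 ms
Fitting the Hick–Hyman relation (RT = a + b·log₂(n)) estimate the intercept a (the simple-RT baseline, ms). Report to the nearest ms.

Slope: b = (575 − 480) / (log₂ 8 − log₂ 4) = 95/1.0000 = 95 ms/bit.
a = RT₁ − b·log₂ n₁ = 480 − 95 × 2 = 290.000 ms.

290 ms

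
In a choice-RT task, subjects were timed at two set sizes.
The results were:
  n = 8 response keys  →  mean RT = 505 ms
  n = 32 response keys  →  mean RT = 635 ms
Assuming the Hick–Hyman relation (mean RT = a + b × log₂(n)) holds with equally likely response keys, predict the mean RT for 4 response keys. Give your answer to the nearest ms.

Fit slope and intercept:
  b = (635 − 505) / (log₂ 32 − log₂ 8) = 130 / (5 − 3) = 65 ms/bit
  a = 505 − 65 × 3 = 310 ms
Then RT(4) = 310 + 65 × log₂ 4 = 310 + 65 × 2 ≈ 440.000 ms.

440 ms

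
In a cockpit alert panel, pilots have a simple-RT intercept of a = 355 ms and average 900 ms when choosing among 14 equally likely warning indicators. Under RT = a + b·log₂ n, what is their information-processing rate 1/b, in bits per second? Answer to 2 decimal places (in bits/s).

6.99 bits/s

b = (900 − 355)/log₂ 14 = 545/3.8074 = 143.144 ms per bit = 0.14314 s/bit; the reciprocal is 6.986 bits/s.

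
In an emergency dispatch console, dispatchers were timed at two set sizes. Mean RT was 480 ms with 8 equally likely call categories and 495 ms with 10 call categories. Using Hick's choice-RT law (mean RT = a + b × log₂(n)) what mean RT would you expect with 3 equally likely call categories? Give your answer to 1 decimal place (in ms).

RT is linear in log₂ n, so two points fix the line:
  b = (495 − 480) / (log₂ 10 − log₂ 8) = 15 / (3.3219 − 3) = 46.594 ms/bit
  a = 480 − 46.594 × 3 = 340.217 ms
Then RT(3) = 340.217 + 46.594 × log₂ 3 = 340.217 + 46.594 × 1.5850 ≈ 414.067 ms.

414.1 ms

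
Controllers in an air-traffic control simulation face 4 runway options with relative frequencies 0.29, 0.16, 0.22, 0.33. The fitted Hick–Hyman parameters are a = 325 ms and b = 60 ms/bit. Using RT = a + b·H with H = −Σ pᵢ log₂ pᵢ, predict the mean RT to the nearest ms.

442 ms

H = 0.29·log₂(1/0.29) + 0.16·log₂(1/0.16) + 0.22·log₂(1/0.22) + 0.33·log₂(1/0.33) = 1.9493 bits.
RT = 325 + 60 × 1.9493 = 441.96 ms.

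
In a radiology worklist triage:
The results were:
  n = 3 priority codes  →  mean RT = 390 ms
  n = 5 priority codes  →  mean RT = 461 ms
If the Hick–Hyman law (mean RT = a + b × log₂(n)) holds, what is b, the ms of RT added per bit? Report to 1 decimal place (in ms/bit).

96.3 ms/bit

Slope: b = (461 − 390) / (log₂ 5 − log₂ 3) = 71/0.7370 = 96.341 ms/bit.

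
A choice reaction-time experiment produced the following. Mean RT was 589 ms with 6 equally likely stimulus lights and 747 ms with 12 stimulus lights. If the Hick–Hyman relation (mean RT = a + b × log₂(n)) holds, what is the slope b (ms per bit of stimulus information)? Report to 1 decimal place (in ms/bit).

158.0 ms/bit

Slope: b = (747 − 589) / (log₂ 12 − log₂ 6) = 158/1.0000 = 158.000 ms/bit.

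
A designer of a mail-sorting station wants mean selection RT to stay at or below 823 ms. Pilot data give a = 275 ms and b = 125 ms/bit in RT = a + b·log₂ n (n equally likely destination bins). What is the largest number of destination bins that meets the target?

20

Set 275 + 125·log₂ n ≤ 823 → log₂ n ≤ (823 − 275)/125 = 4.3840.
So n ≤ 2^4.3840 = 20.879; the largest integer n is 20.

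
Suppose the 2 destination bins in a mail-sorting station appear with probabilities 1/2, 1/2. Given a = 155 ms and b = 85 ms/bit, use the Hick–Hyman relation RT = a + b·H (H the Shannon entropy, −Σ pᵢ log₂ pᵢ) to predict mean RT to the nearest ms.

H = −Σ pᵢ log₂ pᵢ = 0.5·1 + 0.5·1 = 1.000 bits.
RT = 155 + 85 × 1.000 = 240.00 ms.

240 ms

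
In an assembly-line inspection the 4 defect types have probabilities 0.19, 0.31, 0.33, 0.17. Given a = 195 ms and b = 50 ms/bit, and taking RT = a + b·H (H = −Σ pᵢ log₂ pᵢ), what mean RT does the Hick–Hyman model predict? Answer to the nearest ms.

292 ms

Entropy contributions −pᵢ log₂ pᵢ: 0.4552, 0.5238, 0.5278, 0.4346; sum H = 1.9414 bits.
RT = a + bH = 195 + 50·1.9414 = 292.07 ms.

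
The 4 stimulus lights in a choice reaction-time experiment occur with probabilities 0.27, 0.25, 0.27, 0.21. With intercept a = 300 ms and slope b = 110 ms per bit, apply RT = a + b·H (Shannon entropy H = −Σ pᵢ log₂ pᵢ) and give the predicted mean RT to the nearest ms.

H = 0.27·log₂(1/0.27) + 0.25·log₂(1/0.25) + 0.27·log₂(1/0.27) + 0.21·log₂(1/0.21) = 1.9929 bits.
RT = 300 + 110 × 1.9929 = 519.22 ms.

519 ms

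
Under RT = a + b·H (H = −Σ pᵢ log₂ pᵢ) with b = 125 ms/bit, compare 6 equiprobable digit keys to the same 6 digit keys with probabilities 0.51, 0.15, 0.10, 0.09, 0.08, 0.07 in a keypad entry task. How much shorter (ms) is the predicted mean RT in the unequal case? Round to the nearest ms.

Equiprobable entropy H₀ = log₂ 6 = 2.5850 bits.
Skewed entropy H = −Σ pᵢ log₂ pᵢ = 2.1109 bits.
ΔRT = b·(H₀ − H) = 125 × 0.4741 = 59.26 ms.

59 ms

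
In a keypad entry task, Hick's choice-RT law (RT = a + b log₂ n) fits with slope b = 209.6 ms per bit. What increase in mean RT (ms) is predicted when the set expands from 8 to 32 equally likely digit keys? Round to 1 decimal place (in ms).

419.2 ms

ΔRT = (a + b log₂ n₂) − (a + b log₂ n₁) = b·(log₂ n₂ − log₂ n₁).
log₂(32) − log₂(8) = log₂(32/8) = log₂(4) = 2.
ΔRT = 209.6 × 2.0000 = 419.200 ms.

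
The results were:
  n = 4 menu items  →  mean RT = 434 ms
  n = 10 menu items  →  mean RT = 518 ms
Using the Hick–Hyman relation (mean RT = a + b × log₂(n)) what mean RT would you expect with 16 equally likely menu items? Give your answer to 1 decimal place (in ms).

Solve the two-equation system in a and b:
  b = (518 − 434) / (log₂ 10 − log₂ 4) = 84 / (3.3219 − 2) = 63.544 ms/bit
  a = 434 − 63.544 × 2 = 306.913 ms
Then RT(16) = 306.913 + 63.544 × log₂ 16 = 306.913 + 63.544 × 4 ≈ 561.087 ms.

561.1 ms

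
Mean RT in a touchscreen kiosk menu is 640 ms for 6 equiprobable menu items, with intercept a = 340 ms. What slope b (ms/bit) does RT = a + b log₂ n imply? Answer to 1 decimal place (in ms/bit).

log₂(6) = 2.5850 bits.
b = (RT − a)/log₂ n = (640 − 340) / 2.5850 = 116.056 ms/bit.

116.1 ms/bit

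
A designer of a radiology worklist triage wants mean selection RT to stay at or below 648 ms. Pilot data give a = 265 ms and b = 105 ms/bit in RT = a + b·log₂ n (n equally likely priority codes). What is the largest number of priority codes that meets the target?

12

Set 265 + 105·log₂ n ≤ 648 → log₂ n ≤ (648 − 265)/105 = 3.6476.
So n ≤ 2^3.6476 = 12.533; the largest integer n is 12.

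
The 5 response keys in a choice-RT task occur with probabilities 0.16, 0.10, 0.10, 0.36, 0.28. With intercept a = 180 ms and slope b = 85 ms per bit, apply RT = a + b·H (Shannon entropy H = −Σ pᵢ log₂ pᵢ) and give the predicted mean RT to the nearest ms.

361 ms

Entropy contributions −pᵢ log₂ pᵢ: 0.4230, 0.3322, 0.3322, 0.5306, 0.5142; sum H = 2.1322 bits.
RT = a + bH = 180 + 85·2.1322 = 361.24 ms.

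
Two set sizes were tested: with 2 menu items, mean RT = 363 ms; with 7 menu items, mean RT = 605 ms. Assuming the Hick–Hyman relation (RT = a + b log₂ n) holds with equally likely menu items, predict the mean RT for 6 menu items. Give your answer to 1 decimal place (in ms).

With log₂ n on the abscissa the relation is linear; from the two conditions:
  b = (605 − 363) / (log₂ 7 − log₂ 2) = 242 / (2.8074 − 1) = 133.897 ms/bit
  a = 363 − 133.897 × 1 = 229.103 ms
Then RT(6) = 229.103 + 133.897 × log₂ 6 = 229.103 + 133.897 × 2.5850 ≈ 575.222 ms.

575.2 ms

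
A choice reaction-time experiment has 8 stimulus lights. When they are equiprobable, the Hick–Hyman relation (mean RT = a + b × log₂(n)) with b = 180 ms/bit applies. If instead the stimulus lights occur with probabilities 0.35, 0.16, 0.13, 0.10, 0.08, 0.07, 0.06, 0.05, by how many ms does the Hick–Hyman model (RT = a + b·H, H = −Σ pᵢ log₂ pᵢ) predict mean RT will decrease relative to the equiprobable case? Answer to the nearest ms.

Equiprobable entropy H₀ = log₂ 8 = 3.0000 bits.
Skewed entropy H = −Σ pᵢ log₂ pᵢ = 2.6876 bits.
ΔRT = b·(H₀ − H) = 180 × 0.3124 = 56.22 ms.

56 ms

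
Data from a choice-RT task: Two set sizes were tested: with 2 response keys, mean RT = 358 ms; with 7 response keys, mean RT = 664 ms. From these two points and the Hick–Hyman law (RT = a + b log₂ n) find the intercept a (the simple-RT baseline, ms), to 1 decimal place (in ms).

188.7 ms

Slope: b = (664 − 358) / (log₂ 7 − log₂ 2) = 306/1.8074 = 169.308 ms/bit.
a = RT₁ − b·log₂ n₁ = 358 − 169.308 × 1 = 188.692 ms.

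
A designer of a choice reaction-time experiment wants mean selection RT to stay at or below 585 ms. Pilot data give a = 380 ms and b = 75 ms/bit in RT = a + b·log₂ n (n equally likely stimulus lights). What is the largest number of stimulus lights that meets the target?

6

75·log₂ n ≤ 585 − 380 = 205, giving log₂ n ≤ 2.7333 and n ≤ 6.650. The largest whole number is 6.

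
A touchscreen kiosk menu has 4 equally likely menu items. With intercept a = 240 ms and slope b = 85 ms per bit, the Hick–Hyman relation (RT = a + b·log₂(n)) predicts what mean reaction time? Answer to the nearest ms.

log₂(4) = 2 bits, so RT = 240 + 85 × 2 ≈ 410.000 ms.

410 ms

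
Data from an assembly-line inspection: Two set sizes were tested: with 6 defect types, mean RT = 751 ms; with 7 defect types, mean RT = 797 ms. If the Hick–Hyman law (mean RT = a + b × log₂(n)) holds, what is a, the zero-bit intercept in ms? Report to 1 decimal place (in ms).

b = (RT₂ − RT₁)/(log₂ n₂ − log₂ n₁) = (797 − 751)/(2.8074 − 2.5850) = 206.842 ms/bit.
a = RT₁ − b·log₂ n₁ = 751 − 206.842 × 2.5850 = 216.322 ms.

216.3 ms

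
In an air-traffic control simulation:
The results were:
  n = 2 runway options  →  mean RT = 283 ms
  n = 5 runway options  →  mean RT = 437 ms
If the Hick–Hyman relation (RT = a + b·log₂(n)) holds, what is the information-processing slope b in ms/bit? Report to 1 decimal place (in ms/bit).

116.5 ms/bit

b = (RT₂ − RT₁)/(log₂ n₂ − log₂ n₁) = (437 − 283)/(2.3219 − 1) = 116.497 ms/bit.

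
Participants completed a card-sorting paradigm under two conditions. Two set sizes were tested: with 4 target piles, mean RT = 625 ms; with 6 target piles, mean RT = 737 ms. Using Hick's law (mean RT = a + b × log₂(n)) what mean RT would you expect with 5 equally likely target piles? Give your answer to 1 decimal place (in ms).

686.6 ms

RT is linear in log₂ n, so two points fix the line:
  b = (737 − 625) / (log₂ 6 − log₂ 4) = 112 / (2.5850 − 2) = 191.465 ms/bit
  a = 625 − 191.465 × 2 = 242.069 ms
Then RT(5) = 242.069 + 191.465 × log₂ 5 = 242.069 + 191.465 × 2.3219 ≈ 686.638 ms.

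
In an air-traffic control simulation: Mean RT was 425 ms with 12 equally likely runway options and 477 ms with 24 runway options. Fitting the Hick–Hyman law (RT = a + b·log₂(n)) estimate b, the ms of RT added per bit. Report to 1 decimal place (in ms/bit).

52.0 ms/bit

The slope on a log₂ axis is (477 − 425) / (4.5850 − 3.5850) = 52.000 ms/bit.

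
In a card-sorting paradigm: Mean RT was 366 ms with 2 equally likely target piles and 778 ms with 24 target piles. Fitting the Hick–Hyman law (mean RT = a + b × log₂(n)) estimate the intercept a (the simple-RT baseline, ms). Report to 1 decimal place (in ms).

Slope: b = (778 − 366) / (log₂ 24 − log₂ 2) = 412/3.5850 = 114.924 ms/bit.
Intercept: a = 366 − 114.924·log₂(2) = 251.076 ms.

251.1 ms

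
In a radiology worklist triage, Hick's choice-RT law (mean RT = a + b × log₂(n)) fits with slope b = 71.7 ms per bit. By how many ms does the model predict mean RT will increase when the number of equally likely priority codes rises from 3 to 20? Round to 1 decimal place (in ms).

196.2 ms

ΔRT = (a + b log₂ n₂) − (a + b log₂ n₁) = b·(log₂ n₂ − log₂ n₁).
log₂(20) − log₂(3) = 4.3219 − 1.5850 = 2.7370.
ΔRT = 71.7 × 2.7370 = 196.240 ms.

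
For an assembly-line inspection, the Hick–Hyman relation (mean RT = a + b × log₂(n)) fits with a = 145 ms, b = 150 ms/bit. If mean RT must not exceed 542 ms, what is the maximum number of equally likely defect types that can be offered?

150·log₂ n ≤ 542 − 145 = 397, giving log₂ n ≤ 2.6467 and n ≤ 6.262. The largest whole number is 6.

6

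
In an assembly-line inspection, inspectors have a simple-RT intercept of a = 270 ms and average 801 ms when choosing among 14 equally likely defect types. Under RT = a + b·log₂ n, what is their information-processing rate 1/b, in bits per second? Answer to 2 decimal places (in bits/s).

7.17 bits/s

b = (801 − 270)/log₂ 14 = 531/3.8074 = 139.467 ms per bit = 0.13947 s/bit; the reciprocal is 7.170 bits/s.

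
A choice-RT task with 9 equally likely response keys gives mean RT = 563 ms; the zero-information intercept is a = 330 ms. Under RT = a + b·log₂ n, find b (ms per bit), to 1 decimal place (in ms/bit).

73.5 ms/bit

b = (563 − 330) / log₂(9) = 233 / 3.1699 = 73.503 ms/bit.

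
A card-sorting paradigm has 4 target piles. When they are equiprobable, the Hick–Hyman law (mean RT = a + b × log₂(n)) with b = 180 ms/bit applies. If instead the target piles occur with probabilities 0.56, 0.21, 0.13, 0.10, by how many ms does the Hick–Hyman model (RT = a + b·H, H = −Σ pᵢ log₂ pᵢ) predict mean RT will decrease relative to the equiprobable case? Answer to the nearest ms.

62 ms

The RT saving is b·ΔH. Equiprobable H₀ = log₂(4) = 2.0000 bits; with the given probabilities H = 1.6561 bits.
b·(H₀ − H) = 180 × (2.0000 − 1.6561) = 61.90 ms.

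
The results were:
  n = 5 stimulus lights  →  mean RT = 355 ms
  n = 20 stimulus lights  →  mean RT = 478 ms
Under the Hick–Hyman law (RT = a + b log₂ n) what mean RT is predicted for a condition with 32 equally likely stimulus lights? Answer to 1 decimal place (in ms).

519.7 ms

RT is linear in log₂ n, so two points fix the line:
  b = (478 − 355) / (log₂ 20 − log₂ 5) = 123 / (4.3219 − 2.3219) = 61.500 ms/bit
  a = 355 − 61.500 × 2.3219 = 212.201 ms
Then RT(32) = 212.201 + 61.500 × log₂ 32 = 212.201 + 61.500 × 5 ≈ 519.701 ms.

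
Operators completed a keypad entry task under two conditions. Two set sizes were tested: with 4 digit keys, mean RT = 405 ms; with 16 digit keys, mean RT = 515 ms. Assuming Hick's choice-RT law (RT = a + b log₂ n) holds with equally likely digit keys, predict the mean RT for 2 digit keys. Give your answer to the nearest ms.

RT is linear in log₂ n, so two points fix the line:
  b = (515 − 405) / (log₂ 16 − log₂ 4) = 110 / (4 − 2) = 55 ms/bit
  a = 405 − 55 × 2 = 295 ms
Then RT(2) = 295 + 55 × log₂ 2 = 295 + 55 × 1 ≈ 350.000 ms.

350 ms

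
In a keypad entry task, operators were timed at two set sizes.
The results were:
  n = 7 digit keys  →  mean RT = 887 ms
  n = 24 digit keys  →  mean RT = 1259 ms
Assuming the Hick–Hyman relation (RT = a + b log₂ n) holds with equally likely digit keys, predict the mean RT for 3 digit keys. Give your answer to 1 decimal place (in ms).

631.2 ms

RT is linear in log₂ n, so two points fix the line:
  b = (1259 − 887) / (log₂ 24 − log₂ 7) = 372 / (4.5850 − 2.8074) = 209.270 ms/bit
  a = 887 − 209.270 × 2.8074 = 299.505 ms
Then RT(3) = 299.505 + 209.270 × log₂ 3 = 299.505 + 209.270 × 1.5850 ≈ 631.190 ms.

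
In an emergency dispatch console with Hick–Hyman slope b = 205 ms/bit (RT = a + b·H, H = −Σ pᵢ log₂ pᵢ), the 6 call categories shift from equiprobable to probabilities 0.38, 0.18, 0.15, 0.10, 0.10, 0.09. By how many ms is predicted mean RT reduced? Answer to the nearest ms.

The RT saving is b·ΔH. Equiprobable H₀ = log₂(6) = 2.5850 bits; with the given probabilities H = 2.3633 bits.
b·(H₀ − H) = 205 × (2.5850 − 2.3633) = 45.43 ms.

45 ms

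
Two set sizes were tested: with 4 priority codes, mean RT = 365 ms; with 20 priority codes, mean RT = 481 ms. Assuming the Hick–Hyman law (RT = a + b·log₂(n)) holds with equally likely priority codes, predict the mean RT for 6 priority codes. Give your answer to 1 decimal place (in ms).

394.2 ms

With log₂ n on the abscissa the relation is linear; from the two conditions:
  b = (481 − 365) / (log₂ 20 − log₂ 4) = 116 / (4.3219 − 2) = 49.958 ms/bit
  a = 365 − 49.958 × 2 = 265.083 ms
Then RT(6) = 265.083 + 49.958 × log₂ 6 = 265.083 + 49.958 × 2.5850 ≈ 394.224 ms.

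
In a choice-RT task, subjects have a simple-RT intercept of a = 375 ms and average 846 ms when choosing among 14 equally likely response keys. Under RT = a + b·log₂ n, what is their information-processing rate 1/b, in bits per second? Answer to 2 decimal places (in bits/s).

8.08 bits/s

Choice component = 846 − 375 = 471 ms over log₂(14) = 3.8074 bits.
b = 471 / 3.8074 = 123.708 ms/bit, so 1/b = 8.084 bits/s.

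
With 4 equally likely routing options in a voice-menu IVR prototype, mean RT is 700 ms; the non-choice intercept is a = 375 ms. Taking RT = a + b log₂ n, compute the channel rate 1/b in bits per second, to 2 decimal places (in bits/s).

6.15 bits/s

b = (700 − 375)/log₂ 4 = 325/2 = 162.500 ms per bit = 0.16250 s/bit; the reciprocal is 6.154 bits/s.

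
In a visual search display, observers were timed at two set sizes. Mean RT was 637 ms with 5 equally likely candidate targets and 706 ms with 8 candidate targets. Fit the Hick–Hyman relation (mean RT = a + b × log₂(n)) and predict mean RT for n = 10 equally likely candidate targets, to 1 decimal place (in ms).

738.8 ms

RT is linear in log₂ n, so two points fix the line:
  b = (706 − 637) / (log₂ 8 − log₂ 5) = 69 / (3 − 2.3219) = 101.759 ms/bit
  a = 637 − 101.759 × 2.3219 = 400.723 ms
Then RT(10) = 400.723 + 101.759 × log₂ 10 = 400.723 + 101.759 × 3.3219 ≈ 738.759 ms.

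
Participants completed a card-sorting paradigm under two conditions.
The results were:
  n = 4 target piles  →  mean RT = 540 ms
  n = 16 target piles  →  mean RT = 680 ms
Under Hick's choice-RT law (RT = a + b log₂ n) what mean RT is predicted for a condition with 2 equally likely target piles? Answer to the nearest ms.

470 ms

Fit slope and intercept:
  b = (680 − 540) / (log₂ 16 − log₂ 4) = 140 / (4 − 2) = 70 ms/bit
  a = 540 − 70 × 2 = 400 ms
Then RT(2) = 400 + 70 × log₂ 2 = 400 + 70 × 1 ≈ 470.000 ms.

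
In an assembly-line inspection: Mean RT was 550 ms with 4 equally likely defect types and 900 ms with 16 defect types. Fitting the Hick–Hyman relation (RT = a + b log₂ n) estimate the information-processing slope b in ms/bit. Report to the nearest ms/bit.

175 ms/bit

b = (RT₂ − RT₁)/(log₂ n₂ − log₂ n₁) = (900 − 550)/(4 − 2) = 175 ms/bit.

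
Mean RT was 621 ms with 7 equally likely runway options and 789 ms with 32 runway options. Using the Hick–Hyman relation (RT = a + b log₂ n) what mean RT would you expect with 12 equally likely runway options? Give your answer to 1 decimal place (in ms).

RT is linear in log₂ n, so two points fix the line:
  b = (789 − 621) / (log₂ 32 − log₂ 7) = 168 / (5 − 2.8074) = 76.620 ms/bit
  a = 621 − 76.620 × 2.8074 = 405.901 ms
Then RT(12) = 405.901 + 76.620 × log₂ 12 = 405.901 + 76.620 × 3.5850 ≈ 680.580 ms.

680.6 ms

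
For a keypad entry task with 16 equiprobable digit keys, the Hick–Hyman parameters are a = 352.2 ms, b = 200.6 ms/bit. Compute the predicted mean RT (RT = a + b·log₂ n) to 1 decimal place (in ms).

1154.6 ms

log₂(16) = 4 bits, so RT = 352.2 + 200.6 × 4 ≈ 1154.600 ms.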